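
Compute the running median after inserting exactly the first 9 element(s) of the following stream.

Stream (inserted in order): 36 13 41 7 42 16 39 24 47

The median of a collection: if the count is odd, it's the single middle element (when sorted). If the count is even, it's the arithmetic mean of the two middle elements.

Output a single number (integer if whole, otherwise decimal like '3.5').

Step 1: insert 36 -> lo=[36] (size 1, max 36) hi=[] (size 0) -> median=36
Step 2: insert 13 -> lo=[13] (size 1, max 13) hi=[36] (size 1, min 36) -> median=24.5
Step 3: insert 41 -> lo=[13, 36] (size 2, max 36) hi=[41] (size 1, min 41) -> median=36
Step 4: insert 7 -> lo=[7, 13] (size 2, max 13) hi=[36, 41] (size 2, min 36) -> median=24.5
Step 5: insert 42 -> lo=[7, 13, 36] (size 3, max 36) hi=[41, 42] (size 2, min 41) -> median=36
Step 6: insert 16 -> lo=[7, 13, 16] (size 3, max 16) hi=[36, 41, 42] (size 3, min 36) -> median=26
Step 7: insert 39 -> lo=[7, 13, 16, 36] (size 4, max 36) hi=[39, 41, 42] (size 3, min 39) -> median=36
Step 8: insert 24 -> lo=[7, 13, 16, 24] (size 4, max 24) hi=[36, 39, 41, 42] (size 4, min 36) -> median=30
Step 9: insert 47 -> lo=[7, 13, 16, 24, 36] (size 5, max 36) hi=[39, 41, 42, 47] (size 4, min 39) -> median=36

Answer: 36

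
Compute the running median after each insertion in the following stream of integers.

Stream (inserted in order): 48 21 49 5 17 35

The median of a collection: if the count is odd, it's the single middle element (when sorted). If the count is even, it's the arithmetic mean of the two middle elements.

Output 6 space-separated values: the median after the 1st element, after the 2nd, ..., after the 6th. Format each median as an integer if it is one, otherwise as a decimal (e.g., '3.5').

Step 1: insert 48 -> lo=[48] (size 1, max 48) hi=[] (size 0) -> median=48
Step 2: insert 21 -> lo=[21] (size 1, max 21) hi=[48] (size 1, min 48) -> median=34.5
Step 3: insert 49 -> lo=[21, 48] (size 2, max 48) hi=[49] (size 1, min 49) -> median=48
Step 4: insert 5 -> lo=[5, 21] (size 2, max 21) hi=[48, 49] (size 2, min 48) -> median=34.5
Step 5: insert 17 -> lo=[5, 17, 21] (size 3, max 21) hi=[48, 49] (size 2, min 48) -> median=21
Step 6: insert 35 -> lo=[5, 17, 21] (size 3, max 21) hi=[35, 48, 49] (size 3, min 35) -> median=28

Answer: 48 34.5 48 34.5 21 28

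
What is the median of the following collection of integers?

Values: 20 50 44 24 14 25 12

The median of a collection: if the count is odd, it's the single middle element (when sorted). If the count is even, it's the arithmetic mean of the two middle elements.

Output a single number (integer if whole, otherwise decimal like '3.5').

Answer: 24

Derivation:
Step 1: insert 20 -> lo=[20] (size 1, max 20) hi=[] (size 0) -> median=20
Step 2: insert 50 -> lo=[20] (size 1, max 20) hi=[50] (size 1, min 50) -> median=35
Step 3: insert 44 -> lo=[20, 44] (size 2, max 44) hi=[50] (size 1, min 50) -> median=44
Step 4: insert 24 -> lo=[20, 24] (size 2, max 24) hi=[44, 50] (size 2, min 44) -> median=34
Step 5: insert 14 -> lo=[14, 20, 24] (size 3, max 24) hi=[44, 50] (size 2, min 44) -> median=24
Step 6: insert 25 -> lo=[14, 20, 24] (size 3, max 24) hi=[25, 44, 50] (size 3, min 25) -> median=24.5
Step 7: insert 12 -> lo=[12, 14, 20, 24] (size 4, max 24) hi=[25, 44, 50] (size 3, min 25) -> median=24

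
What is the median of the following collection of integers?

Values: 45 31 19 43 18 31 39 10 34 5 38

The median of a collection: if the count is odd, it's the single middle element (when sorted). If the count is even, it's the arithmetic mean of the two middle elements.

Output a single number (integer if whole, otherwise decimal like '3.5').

Step 1: insert 45 -> lo=[45] (size 1, max 45) hi=[] (size 0) -> median=45
Step 2: insert 31 -> lo=[31] (size 1, max 31) hi=[45] (size 1, min 45) -> median=38
Step 3: insert 19 -> lo=[19, 31] (size 2, max 31) hi=[45] (size 1, min 45) -> median=31
Step 4: insert 43 -> lo=[19, 31] (size 2, max 31) hi=[43, 45] (size 2, min 43) -> median=37
Step 5: insert 18 -> lo=[18, 19, 31] (size 3, max 31) hi=[43, 45] (size 2, min 43) -> median=31
Step 6: insert 31 -> lo=[18, 19, 31] (size 3, max 31) hi=[31, 43, 45] (size 3, min 31) -> median=31
Step 7: insert 39 -> lo=[18, 19, 31, 31] (size 4, max 31) hi=[39, 43, 45] (size 3, min 39) -> median=31
Step 8: insert 10 -> lo=[10, 18, 19, 31] (size 4, max 31) hi=[31, 39, 43, 45] (size 4, min 31) -> median=31
Step 9: insert 34 -> lo=[10, 18, 19, 31, 31] (size 5, max 31) hi=[34, 39, 43, 45] (size 4, min 34) -> median=31
Step 10: insert 5 -> lo=[5, 10, 18, 19, 31] (size 5, max 31) hi=[31, 34, 39, 43, 45] (size 5, min 31) -> median=31
Step 11: insert 38 -> lo=[5, 10, 18, 19, 31, 31] (size 6, max 31) hi=[34, 38, 39, 43, 45] (size 5, min 34) -> median=31

Answer: 31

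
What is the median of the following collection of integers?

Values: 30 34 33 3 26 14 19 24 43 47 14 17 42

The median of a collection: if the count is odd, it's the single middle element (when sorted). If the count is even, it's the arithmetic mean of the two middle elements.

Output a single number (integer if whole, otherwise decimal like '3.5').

Answer: 26

Derivation:
Step 1: insert 30 -> lo=[30] (size 1, max 30) hi=[] (size 0) -> median=30
Step 2: insert 34 -> lo=[30] (size 1, max 30) hi=[34] (size 1, min 34) -> median=32
Step 3: insert 33 -> lo=[30, 33] (size 2, max 33) hi=[34] (size 1, min 34) -> median=33
Step 4: insert 3 -> lo=[3, 30] (size 2, max 30) hi=[33, 34] (size 2, min 33) -> median=31.5
Step 5: insert 26 -> lo=[3, 26, 30] (size 3, max 30) hi=[33, 34] (size 2, min 33) -> median=30
Step 6: insert 14 -> lo=[3, 14, 26] (size 3, max 26) hi=[30, 33, 34] (size 3, min 30) -> median=28
Step 7: insert 19 -> lo=[3, 14, 19, 26] (size 4, max 26) hi=[30, 33, 34] (size 3, min 30) -> median=26
Step 8: insert 24 -> lo=[3, 14, 19, 24] (size 4, max 24) hi=[26, 30, 33, 34] (size 4, min 26) -> median=25
Step 9: insert 43 -> lo=[3, 14, 19, 24, 26] (size 5, max 26) hi=[30, 33, 34, 43] (size 4, min 30) -> median=26
Step 10: insert 47 -> lo=[3, 14, 19, 24, 26] (size 5, max 26) hi=[30, 33, 34, 43, 47] (size 5, min 30) -> median=28
Step 11: insert 14 -> lo=[3, 14, 14, 19, 24, 26] (size 6, max 26) hi=[30, 33, 34, 43, 47] (size 5, min 30) -> median=26
Step 12: insert 17 -> lo=[3, 14, 14, 17, 19, 24] (size 6, max 24) hi=[26, 30, 33, 34, 43, 47] (size 6, min 26) -> median=25
Step 13: insert 42 -> lo=[3, 14, 14, 17, 19, 24, 26] (size 7, max 26) hi=[30, 33, 34, 42, 43, 47] (size 6, min 30) -> median=26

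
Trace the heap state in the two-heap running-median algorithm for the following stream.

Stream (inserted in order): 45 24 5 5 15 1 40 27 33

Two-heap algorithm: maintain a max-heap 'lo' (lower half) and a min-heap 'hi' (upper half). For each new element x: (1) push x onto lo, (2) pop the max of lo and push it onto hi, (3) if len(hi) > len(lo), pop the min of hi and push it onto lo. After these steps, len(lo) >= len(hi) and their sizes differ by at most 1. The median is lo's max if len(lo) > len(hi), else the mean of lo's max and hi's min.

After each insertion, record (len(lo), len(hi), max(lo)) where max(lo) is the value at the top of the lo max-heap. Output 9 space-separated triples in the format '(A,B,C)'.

Step 1: insert 45 -> lo=[45] hi=[] -> (len(lo)=1, len(hi)=0, max(lo)=45)
Step 2: insert 24 -> lo=[24] hi=[45] -> (len(lo)=1, len(hi)=1, max(lo)=24)
Step 3: insert 5 -> lo=[5, 24] hi=[45] -> (len(lo)=2, len(hi)=1, max(lo)=24)
Step 4: insert 5 -> lo=[5, 5] hi=[24, 45] -> (len(lo)=2, len(hi)=2, max(lo)=5)
Step 5: insert 15 -> lo=[5, 5, 15] hi=[24, 45] -> (len(lo)=3, len(hi)=2, max(lo)=15)
Step 6: insert 1 -> lo=[1, 5, 5] hi=[15, 24, 45] -> (len(lo)=3, len(hi)=3, max(lo)=5)
Step 7: insert 40 -> lo=[1, 5, 5, 15] hi=[24, 40, 45] -> (len(lo)=4, len(hi)=3, max(lo)=15)
Step 8: insert 27 -> lo=[1, 5, 5, 15] hi=[24, 27, 40, 45] -> (len(lo)=4, len(hi)=4, max(lo)=15)
Step 9: insert 33 -> lo=[1, 5, 5, 15, 24] hi=[27, 33, 40, 45] -> (len(lo)=5, len(hi)=4, max(lo)=24)

Answer: (1,0,45) (1,1,24) (2,1,24) (2,2,5) (3,2,15) (3,3,5) (4,3,15) (4,4,15) (5,4,24)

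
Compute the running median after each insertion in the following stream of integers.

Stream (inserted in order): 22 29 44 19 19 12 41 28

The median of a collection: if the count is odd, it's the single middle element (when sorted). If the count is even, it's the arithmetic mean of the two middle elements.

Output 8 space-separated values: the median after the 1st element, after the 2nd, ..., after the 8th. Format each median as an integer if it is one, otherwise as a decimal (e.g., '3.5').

Step 1: insert 22 -> lo=[22] (size 1, max 22) hi=[] (size 0) -> median=22
Step 2: insert 29 -> lo=[22] (size 1, max 22) hi=[29] (size 1, min 29) -> median=25.5
Step 3: insert 44 -> lo=[22, 29] (size 2, max 29) hi=[44] (size 1, min 44) -> median=29
Step 4: insert 19 -> lo=[19, 22] (size 2, max 22) hi=[29, 44] (size 2, min 29) -> median=25.5
Step 5: insert 19 -> lo=[19, 19, 22] (size 3, max 22) hi=[29, 44] (size 2, min 29) -> median=22
Step 6: insert 12 -> lo=[12, 19, 19] (size 3, max 19) hi=[22, 29, 44] (size 3, min 22) -> median=20.5
Step 7: insert 41 -> lo=[12, 19, 19, 22] (size 4, max 22) hi=[29, 41, 44] (size 3, min 29) -> median=22
Step 8: insert 28 -> lo=[12, 19, 19, 22] (size 4, max 22) hi=[28, 29, 41, 44] (size 4, min 28) -> median=25

Answer: 22 25.5 29 25.5 22 20.5 22 25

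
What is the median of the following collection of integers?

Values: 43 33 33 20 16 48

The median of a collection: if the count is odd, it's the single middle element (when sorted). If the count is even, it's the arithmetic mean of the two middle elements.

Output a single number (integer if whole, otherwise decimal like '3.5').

Answer: 33

Derivation:
Step 1: insert 43 -> lo=[43] (size 1, max 43) hi=[] (size 0) -> median=43
Step 2: insert 33 -> lo=[33] (size 1, max 33) hi=[43] (size 1, min 43) -> median=38
Step 3: insert 33 -> lo=[33, 33] (size 2, max 33) hi=[43] (size 1, min 43) -> median=33
Step 4: insert 20 -> lo=[20, 33] (size 2, max 33) hi=[33, 43] (size 2, min 33) -> median=33
Step 5: insert 16 -> lo=[16, 20, 33] (size 3, max 33) hi=[33, 43] (size 2, min 33) -> median=33
Step 6: insert 48 -> lo=[16, 20, 33] (size 3, max 33) hi=[33, 43, 48] (size 3, min 33) -> median=33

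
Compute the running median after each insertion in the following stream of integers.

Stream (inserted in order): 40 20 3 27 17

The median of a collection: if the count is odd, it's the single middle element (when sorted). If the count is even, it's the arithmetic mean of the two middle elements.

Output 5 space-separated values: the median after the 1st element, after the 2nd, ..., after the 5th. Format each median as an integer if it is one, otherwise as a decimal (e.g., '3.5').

Answer: 40 30 20 23.5 20

Derivation:
Step 1: insert 40 -> lo=[40] (size 1, max 40) hi=[] (size 0) -> median=40
Step 2: insert 20 -> lo=[20] (size 1, max 20) hi=[40] (size 1, min 40) -> median=30
Step 3: insert 3 -> lo=[3, 20] (size 2, max 20) hi=[40] (size 1, min 40) -> median=20
Step 4: insert 27 -> lo=[3, 20] (size 2, max 20) hi=[27, 40] (size 2, min 27) -> median=23.5
Step 5: insert 17 -> lo=[3, 17, 20] (size 3, max 20) hi=[27, 40] (size 2, min 27) -> median=20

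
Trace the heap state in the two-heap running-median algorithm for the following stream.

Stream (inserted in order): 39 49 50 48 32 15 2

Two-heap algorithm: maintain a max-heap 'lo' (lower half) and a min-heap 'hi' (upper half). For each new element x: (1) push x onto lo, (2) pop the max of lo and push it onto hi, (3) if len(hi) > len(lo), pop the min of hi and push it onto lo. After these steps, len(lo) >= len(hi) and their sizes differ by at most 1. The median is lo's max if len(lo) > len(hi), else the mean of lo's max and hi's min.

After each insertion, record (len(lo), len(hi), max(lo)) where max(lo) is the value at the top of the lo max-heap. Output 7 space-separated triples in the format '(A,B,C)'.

Answer: (1,0,39) (1,1,39) (2,1,49) (2,2,48) (3,2,48) (3,3,39) (4,3,39)

Derivation:
Step 1: insert 39 -> lo=[39] hi=[] -> (len(lo)=1, len(hi)=0, max(lo)=39)
Step 2: insert 49 -> lo=[39] hi=[49] -> (len(lo)=1, len(hi)=1, max(lo)=39)
Step 3: insert 50 -> lo=[39, 49] hi=[50] -> (len(lo)=2, len(hi)=1, max(lo)=49)
Step 4: insert 48 -> lo=[39, 48] hi=[49, 50] -> (len(lo)=2, len(hi)=2, max(lo)=48)
Step 5: insert 32 -> lo=[32, 39, 48] hi=[49, 50] -> (len(lo)=3, len(hi)=2, max(lo)=48)
Step 6: insert 15 -> lo=[15, 32, 39] hi=[48, 49, 50] -> (len(lo)=3, len(hi)=3, max(lo)=39)
Step 7: insert 2 -> lo=[2, 15, 32, 39] hi=[48, 49, 50] -> (len(lo)=4, len(hi)=3, max(lo)=39)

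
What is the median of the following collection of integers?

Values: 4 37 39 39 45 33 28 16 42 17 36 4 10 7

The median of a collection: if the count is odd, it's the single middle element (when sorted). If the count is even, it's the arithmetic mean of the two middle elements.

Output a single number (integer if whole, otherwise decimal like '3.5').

Step 1: insert 4 -> lo=[4] (size 1, max 4) hi=[] (size 0) -> median=4
Step 2: insert 37 -> lo=[4] (size 1, max 4) hi=[37] (size 1, min 37) -> median=20.5
Step 3: insert 39 -> lo=[4, 37] (size 2, max 37) hi=[39] (size 1, min 39) -> median=37
Step 4: insert 39 -> lo=[4, 37] (size 2, max 37) hi=[39, 39] (size 2, min 39) -> median=38
Step 5: insert 45 -> lo=[4, 37, 39] (size 3, max 39) hi=[39, 45] (size 2, min 39) -> median=39
Step 6: insert 33 -> lo=[4, 33, 37] (size 3, max 37) hi=[39, 39, 45] (size 3, min 39) -> median=38
Step 7: insert 28 -> lo=[4, 28, 33, 37] (size 4, max 37) hi=[39, 39, 45] (size 3, min 39) -> median=37
Step 8: insert 16 -> lo=[4, 16, 28, 33] (size 4, max 33) hi=[37, 39, 39, 45] (size 4, min 37) -> median=35
Step 9: insert 42 -> lo=[4, 16, 28, 33, 37] (size 5, max 37) hi=[39, 39, 42, 45] (size 4, min 39) -> median=37
Step 10: insert 17 -> lo=[4, 16, 17, 28, 33] (size 5, max 33) hi=[37, 39, 39, 42, 45] (size 5, min 37) -> median=35
Step 11: insert 36 -> lo=[4, 16, 17, 28, 33, 36] (size 6, max 36) hi=[37, 39, 39, 42, 45] (size 5, min 37) -> median=36
Step 12: insert 4 -> lo=[4, 4, 16, 17, 28, 33] (size 6, max 33) hi=[36, 37, 39, 39, 42, 45] (size 6, min 36) -> median=34.5
Step 13: insert 10 -> lo=[4, 4, 10, 16, 17, 28, 33] (size 7, max 33) hi=[36, 37, 39, 39, 42, 45] (size 6, min 36) -> median=33
Step 14: insert 7 -> lo=[4, 4, 7, 10, 16, 17, 28] (size 7, max 28) hi=[33, 36, 37, 39, 39, 42, 45] (size 7, min 33) -> median=30.5

Answer: 30.5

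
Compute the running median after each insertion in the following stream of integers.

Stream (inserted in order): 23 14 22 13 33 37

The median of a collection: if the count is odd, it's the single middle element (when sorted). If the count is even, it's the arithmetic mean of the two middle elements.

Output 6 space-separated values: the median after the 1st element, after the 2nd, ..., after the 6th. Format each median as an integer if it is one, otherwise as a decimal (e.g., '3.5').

Step 1: insert 23 -> lo=[23] (size 1, max 23) hi=[] (size 0) -> median=23
Step 2: insert 14 -> lo=[14] (size 1, max 14) hi=[23] (size 1, min 23) -> median=18.5
Step 3: insert 22 -> lo=[14, 22] (size 2, max 22) hi=[23] (size 1, min 23) -> median=22
Step 4: insert 13 -> lo=[13, 14] (size 2, max 14) hi=[22, 23] (size 2, min 22) -> median=18
Step 5: insert 33 -> lo=[13, 14, 22] (size 3, max 22) hi=[23, 33] (size 2, min 23) -> median=22
Step 6: insert 37 -> lo=[13, 14, 22] (size 3, max 22) hi=[23, 33, 37] (size 3, min 23) -> median=22.5

Answer: 23 18.5 22 18 22 22.5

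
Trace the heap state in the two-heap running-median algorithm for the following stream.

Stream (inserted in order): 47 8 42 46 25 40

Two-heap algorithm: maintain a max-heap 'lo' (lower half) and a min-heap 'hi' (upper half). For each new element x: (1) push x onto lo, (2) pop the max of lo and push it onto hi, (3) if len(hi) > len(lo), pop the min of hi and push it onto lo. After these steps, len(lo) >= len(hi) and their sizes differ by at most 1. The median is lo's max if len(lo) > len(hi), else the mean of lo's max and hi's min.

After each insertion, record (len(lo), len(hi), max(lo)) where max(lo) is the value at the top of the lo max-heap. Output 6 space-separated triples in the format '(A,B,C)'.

Answer: (1,0,47) (1,1,8) (2,1,42) (2,2,42) (3,2,42) (3,3,40)

Derivation:
Step 1: insert 47 -> lo=[47] hi=[] -> (len(lo)=1, len(hi)=0, max(lo)=47)
Step 2: insert 8 -> lo=[8] hi=[47] -> (len(lo)=1, len(hi)=1, max(lo)=8)
Step 3: insert 42 -> lo=[8, 42] hi=[47] -> (len(lo)=2, len(hi)=1, max(lo)=42)
Step 4: insert 46 -> lo=[8, 42] hi=[46, 47] -> (len(lo)=2, len(hi)=2, max(lo)=42)
Step 5: insert 25 -> lo=[8, 25, 42] hi=[46, 47] -> (len(lo)=3, len(hi)=2, max(lo)=42)
Step 6: insert 40 -> lo=[8, 25, 40] hi=[42, 46, 47] -> (len(lo)=3, len(hi)=3, max(lo)=40)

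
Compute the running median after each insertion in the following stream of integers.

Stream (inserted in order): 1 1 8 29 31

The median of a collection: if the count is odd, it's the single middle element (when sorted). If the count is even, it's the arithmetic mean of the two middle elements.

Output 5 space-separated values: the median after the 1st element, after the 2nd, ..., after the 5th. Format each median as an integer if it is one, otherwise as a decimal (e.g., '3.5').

Answer: 1 1 1 4.5 8

Derivation:
Step 1: insert 1 -> lo=[1] (size 1, max 1) hi=[] (size 0) -> median=1
Step 2: insert 1 -> lo=[1] (size 1, max 1) hi=[1] (size 1, min 1) -> median=1
Step 3: insert 8 -> lo=[1, 1] (size 2, max 1) hi=[8] (size 1, min 8) -> median=1
Step 4: insert 29 -> lo=[1, 1] (size 2, max 1) hi=[8, 29] (size 2, min 8) -> median=4.5
Step 5: insert 31 -> lo=[1, 1, 8] (size 3, max 8) hi=[29, 31] (size 2, min 29) -> median=8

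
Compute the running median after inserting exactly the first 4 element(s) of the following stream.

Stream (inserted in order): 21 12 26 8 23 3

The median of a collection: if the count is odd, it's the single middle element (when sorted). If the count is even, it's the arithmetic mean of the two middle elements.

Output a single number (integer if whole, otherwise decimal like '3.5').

Step 1: insert 21 -> lo=[21] (size 1, max 21) hi=[] (size 0) -> median=21
Step 2: insert 12 -> lo=[12] (size 1, max 12) hi=[21] (size 1, min 21) -> median=16.5
Step 3: insert 26 -> lo=[12, 21] (size 2, max 21) hi=[26] (size 1, min 26) -> median=21
Step 4: insert 8 -> lo=[8, 12] (size 2, max 12) hi=[21, 26] (size 2, min 21) -> median=16.5

Answer: 16.5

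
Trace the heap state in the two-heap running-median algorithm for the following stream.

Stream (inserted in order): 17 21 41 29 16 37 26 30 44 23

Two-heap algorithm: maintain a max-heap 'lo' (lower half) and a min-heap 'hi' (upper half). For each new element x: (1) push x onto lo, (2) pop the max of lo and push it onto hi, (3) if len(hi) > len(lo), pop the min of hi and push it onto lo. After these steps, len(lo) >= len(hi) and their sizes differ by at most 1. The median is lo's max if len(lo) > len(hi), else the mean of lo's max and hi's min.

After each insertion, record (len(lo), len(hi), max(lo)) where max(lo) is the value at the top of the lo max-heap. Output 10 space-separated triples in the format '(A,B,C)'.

Step 1: insert 17 -> lo=[17] hi=[] -> (len(lo)=1, len(hi)=0, max(lo)=17)
Step 2: insert 21 -> lo=[17] hi=[21] -> (len(lo)=1, len(hi)=1, max(lo)=17)
Step 3: insert 41 -> lo=[17, 21] hi=[41] -> (len(lo)=2, len(hi)=1, max(lo)=21)
Step 4: insert 29 -> lo=[17, 21] hi=[29, 41] -> (len(lo)=2, len(hi)=2, max(lo)=21)
Step 5: insert 16 -> lo=[16, 17, 21] hi=[29, 41] -> (len(lo)=3, len(hi)=2, max(lo)=21)
Step 6: insert 37 -> lo=[16, 17, 21] hi=[29, 37, 41] -> (len(lo)=3, len(hi)=3, max(lo)=21)
Step 7: insert 26 -> lo=[16, 17, 21, 26] hi=[29, 37, 41] -> (len(lo)=4, len(hi)=3, max(lo)=26)
Step 8: insert 30 -> lo=[16, 17, 21, 26] hi=[29, 30, 37, 41] -> (len(lo)=4, len(hi)=4, max(lo)=26)
Step 9: insert 44 -> lo=[16, 17, 21, 26, 29] hi=[30, 37, 41, 44] -> (len(lo)=5, len(hi)=4, max(lo)=29)
Step 10: insert 23 -> lo=[16, 17, 21, 23, 26] hi=[29, 30, 37, 41, 44] -> (len(lo)=5, len(hi)=5, max(lo)=26)

Answer: (1,0,17) (1,1,17) (2,1,21) (2,2,21) (3,2,21) (3,3,21) (4,3,26) (4,4,26) (5,4,29) (5,5,26)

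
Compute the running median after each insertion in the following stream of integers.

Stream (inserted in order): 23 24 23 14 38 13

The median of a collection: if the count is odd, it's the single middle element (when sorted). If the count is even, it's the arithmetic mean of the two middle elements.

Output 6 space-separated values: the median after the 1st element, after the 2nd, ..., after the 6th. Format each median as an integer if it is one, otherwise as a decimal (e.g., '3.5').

Step 1: insert 23 -> lo=[23] (size 1, max 23) hi=[] (size 0) -> median=23
Step 2: insert 24 -> lo=[23] (size 1, max 23) hi=[24] (size 1, min 24) -> median=23.5
Step 3: insert 23 -> lo=[23, 23] (size 2, max 23) hi=[24] (size 1, min 24) -> median=23
Step 4: insert 14 -> lo=[14, 23] (size 2, max 23) hi=[23, 24] (size 2, min 23) -> median=23
Step 5: insert 38 -> lo=[14, 23, 23] (size 3, max 23) hi=[24, 38] (size 2, min 24) -> median=23
Step 6: insert 13 -> lo=[13, 14, 23] (size 3, max 23) hi=[23, 24, 38] (size 3, min 23) -> median=23

Answer: 23 23.5 23 23 23 23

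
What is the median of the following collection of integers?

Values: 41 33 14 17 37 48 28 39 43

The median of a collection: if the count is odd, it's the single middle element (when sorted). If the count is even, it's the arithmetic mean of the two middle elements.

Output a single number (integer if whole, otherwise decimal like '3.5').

Step 1: insert 41 -> lo=[41] (size 1, max 41) hi=[] (size 0) -> median=41
Step 2: insert 33 -> lo=[33] (size 1, max 33) hi=[41] (size 1, min 41) -> median=37
Step 3: insert 14 -> lo=[14, 33] (size 2, max 33) hi=[41] (size 1, min 41) -> median=33
Step 4: insert 17 -> lo=[14, 17] (size 2, max 17) hi=[33, 41] (size 2, min 33) -> median=25
Step 5: insert 37 -> lo=[14, 17, 33] (size 3, max 33) hi=[37, 41] (size 2, min 37) -> median=33
Step 6: insert 48 -> lo=[14, 17, 33] (size 3, max 33) hi=[37, 41, 48] (size 3, min 37) -> median=35
Step 7: insert 28 -> lo=[14, 17, 28, 33] (size 4, max 33) hi=[37, 41, 48] (size 3, min 37) -> median=33
Step 8: insert 39 -> lo=[14, 17, 28, 33] (size 4, max 33) hi=[37, 39, 41, 48] (size 4, min 37) -> median=35
Step 9: insert 43 -> lo=[14, 17, 28, 33, 37] (size 5, max 37) hi=[39, 41, 43, 48] (size 4, min 39) -> median=37

Answer: 37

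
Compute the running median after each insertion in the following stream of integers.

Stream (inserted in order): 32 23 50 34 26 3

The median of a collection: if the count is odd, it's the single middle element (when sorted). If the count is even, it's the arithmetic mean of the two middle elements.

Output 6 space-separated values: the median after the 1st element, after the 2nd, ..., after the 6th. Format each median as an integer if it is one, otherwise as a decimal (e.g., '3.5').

Step 1: insert 32 -> lo=[32] (size 1, max 32) hi=[] (size 0) -> median=32
Step 2: insert 23 -> lo=[23] (size 1, max 23) hi=[32] (size 1, min 32) -> median=27.5
Step 3: insert 50 -> lo=[23, 32] (size 2, max 32) hi=[50] (size 1, min 50) -> median=32
Step 4: insert 34 -> lo=[23, 32] (size 2, max 32) hi=[34, 50] (size 2, min 34) -> median=33
Step 5: insert 26 -> lo=[23, 26, 32] (size 3, max 32) hi=[34, 50] (size 2, min 34) -> median=32
Step 6: insert 3 -> lo=[3, 23, 26] (size 3, max 26) hi=[32, 34, 50] (size 3, min 32) -> median=29

Answer: 32 27.5 32 33 32 29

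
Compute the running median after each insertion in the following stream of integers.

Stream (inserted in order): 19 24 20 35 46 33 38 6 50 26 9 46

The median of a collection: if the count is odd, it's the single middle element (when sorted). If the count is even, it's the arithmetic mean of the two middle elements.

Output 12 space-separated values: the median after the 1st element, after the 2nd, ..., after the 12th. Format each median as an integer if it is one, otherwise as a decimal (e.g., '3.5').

Answer: 19 21.5 20 22 24 28.5 33 28.5 33 29.5 26 29.5

Derivation:
Step 1: insert 19 -> lo=[19] (size 1, max 19) hi=[] (size 0) -> median=19
Step 2: insert 24 -> lo=[19] (size 1, max 19) hi=[24] (size 1, min 24) -> median=21.5
Step 3: insert 20 -> lo=[19, 20] (size 2, max 20) hi=[24] (size 1, min 24) -> median=20
Step 4: insert 35 -> lo=[19, 20] (size 2, max 20) hi=[24, 35] (size 2, min 24) -> median=22
Step 5: insert 46 -> lo=[19, 20, 24] (size 3, max 24) hi=[35, 46] (size 2, min 35) -> median=24
Step 6: insert 33 -> lo=[19, 20, 24] (size 3, max 24) hi=[33, 35, 46] (size 3, min 33) -> median=28.5
Step 7: insert 38 -> lo=[19, 20, 24, 33] (size 4, max 33) hi=[35, 38, 46] (size 3, min 35) -> median=33
Step 8: insert 6 -> lo=[6, 19, 20, 24] (size 4, max 24) hi=[33, 35, 38, 46] (size 4, min 33) -> median=28.5
Step 9: insert 50 -> lo=[6, 19, 20, 24, 33] (size 5, max 33) hi=[35, 38, 46, 50] (size 4, min 35) -> median=33
Step 10: insert 26 -> lo=[6, 19, 20, 24, 26] (size 5, max 26) hi=[33, 35, 38, 46, 50] (size 5, min 33) -> median=29.5
Step 11: insert 9 -> lo=[6, 9, 19, 20, 24, 26] (size 6, max 26) hi=[33, 35, 38, 46, 50] (size 5, min 33) -> median=26
Step 12: insert 46 -> lo=[6, 9, 19, 20, 24, 26] (size 6, max 26) hi=[33, 35, 38, 46, 46, 50] (size 6, min 33) -> median=29.5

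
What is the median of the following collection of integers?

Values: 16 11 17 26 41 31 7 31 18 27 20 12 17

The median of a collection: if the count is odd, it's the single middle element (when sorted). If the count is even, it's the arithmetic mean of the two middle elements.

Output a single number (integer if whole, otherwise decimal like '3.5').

Step 1: insert 16 -> lo=[16] (size 1, max 16) hi=[] (size 0) -> median=16
Step 2: insert 11 -> lo=[11] (size 1, max 11) hi=[16] (size 1, min 16) -> median=13.5
Step 3: insert 17 -> lo=[11, 16] (size 2, max 16) hi=[17] (size 1, min 17) -> median=16
Step 4: insert 26 -> lo=[11, 16] (size 2, max 16) hi=[17, 26] (size 2, min 17) -> median=16.5
Step 5: insert 41 -> lo=[11, 16, 17] (size 3, max 17) hi=[26, 41] (size 2, min 26) -> median=17
Step 6: insert 31 -> lo=[11, 16, 17] (size 3, max 17) hi=[26, 31, 41] (size 3, min 26) -> median=21.5
Step 7: insert 7 -> lo=[7, 11, 16, 17] (size 4, max 17) hi=[26, 31, 41] (size 3, min 26) -> median=17
Step 8: insert 31 -> lo=[7, 11, 16, 17] (size 4, max 17) hi=[26, 31, 31, 41] (size 4, min 26) -> median=21.5
Step 9: insert 18 -> lo=[7, 11, 16, 17, 18] (size 5, max 18) hi=[26, 31, 31, 41] (size 4, min 26) -> median=18
Step 10: insert 27 -> lo=[7, 11, 16, 17, 18] (size 5, max 18) hi=[26, 27, 31, 31, 41] (size 5, min 26) -> median=22
Step 11: insert 20 -> lo=[7, 11, 16, 17, 18, 20] (size 6, max 20) hi=[26, 27, 31, 31, 41] (size 5, min 26) -> median=20
Step 12: insert 12 -> lo=[7, 11, 12, 16, 17, 18] (size 6, max 18) hi=[20, 26, 27, 31, 31, 41] (size 6, min 20) -> median=19
Step 13: insert 17 -> lo=[7, 11, 12, 16, 17, 17, 18] (size 7, max 18) hi=[20, 26, 27, 31, 31, 41] (size 6, min 20) -> median=18

Answer: 18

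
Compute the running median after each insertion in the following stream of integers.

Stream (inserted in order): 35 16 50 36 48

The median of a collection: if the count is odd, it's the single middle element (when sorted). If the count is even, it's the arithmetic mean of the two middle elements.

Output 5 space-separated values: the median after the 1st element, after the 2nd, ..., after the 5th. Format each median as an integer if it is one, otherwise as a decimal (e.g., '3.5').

Answer: 35 25.5 35 35.5 36

Derivation:
Step 1: insert 35 -> lo=[35] (size 1, max 35) hi=[] (size 0) -> median=35
Step 2: insert 16 -> lo=[16] (size 1, max 16) hi=[35] (size 1, min 35) -> median=25.5
Step 3: insert 50 -> lo=[16, 35] (size 2, max 35) hi=[50] (size 1, min 50) -> median=35
Step 4: insert 36 -> lo=[16, 35] (size 2, max 35) hi=[36, 50] (size 2, min 36) -> median=35.5
Step 5: insert 48 -> lo=[16, 35, 36] (size 3, max 36) hi=[48, 50] (size 2, min 48) -> median=36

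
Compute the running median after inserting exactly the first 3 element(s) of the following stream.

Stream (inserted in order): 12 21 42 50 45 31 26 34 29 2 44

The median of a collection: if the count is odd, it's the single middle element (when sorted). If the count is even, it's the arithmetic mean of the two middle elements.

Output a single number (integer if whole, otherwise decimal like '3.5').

Step 1: insert 12 -> lo=[12] (size 1, max 12) hi=[] (size 0) -> median=12
Step 2: insert 21 -> lo=[12] (size 1, max 12) hi=[21] (size 1, min 21) -> median=16.5
Step 3: insert 42 -> lo=[12, 21] (size 2, max 21) hi=[42] (size 1, min 42) -> median=21

Answer: 21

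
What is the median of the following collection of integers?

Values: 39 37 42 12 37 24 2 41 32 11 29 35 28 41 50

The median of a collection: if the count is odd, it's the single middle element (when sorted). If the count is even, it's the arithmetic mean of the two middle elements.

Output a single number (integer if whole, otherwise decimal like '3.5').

Answer: 35

Derivation:
Step 1: insert 39 -> lo=[39] (size 1, max 39) hi=[] (size 0) -> median=39
Step 2: insert 37 -> lo=[37] (size 1, max 37) hi=[39] (size 1, min 39) -> median=38
Step 3: insert 42 -> lo=[37, 39] (size 2, max 39) hi=[42] (size 1, min 42) -> median=39
Step 4: insert 12 -> lo=[12, 37] (size 2, max 37) hi=[39, 42] (size 2, min 39) -> median=38
Step 5: insert 37 -> lo=[12, 37, 37] (size 3, max 37) hi=[39, 42] (size 2, min 39) -> median=37
Step 6: insert 24 -> lo=[12, 24, 37] (size 3, max 37) hi=[37, 39, 42] (size 3, min 37) -> median=37
Step 7: insert 2 -> lo=[2, 12, 24, 37] (size 4, max 37) hi=[37, 39, 42] (size 3, min 37) -> median=37
Step 8: insert 41 -> lo=[2, 12, 24, 37] (size 4, max 37) hi=[37, 39, 41, 42] (size 4, min 37) -> median=37
Step 9: insert 32 -> lo=[2, 12, 24, 32, 37] (size 5, max 37) hi=[37, 39, 41, 42] (size 4, min 37) -> median=37
Step 10: insert 11 -> lo=[2, 11, 12, 24, 32] (size 5, max 32) hi=[37, 37, 39, 41, 42] (size 5, min 37) -> median=34.5
Step 11: insert 29 -> lo=[2, 11, 12, 24, 29, 32] (size 6, max 32) hi=[37, 37, 39, 41, 42] (size 5, min 37) -> median=32
Step 12: insert 35 -> lo=[2, 11, 12, 24, 29, 32] (size 6, max 32) hi=[35, 37, 37, 39, 41, 42] (size 6, min 35) -> median=33.5
Step 13: insert 28 -> lo=[2, 11, 12, 24, 28, 29, 32] (size 7, max 32) hi=[35, 37, 37, 39, 41, 42] (size 6, min 35) -> median=32
Step 14: insert 41 -> lo=[2, 11, 12, 24, 28, 29, 32] (size 7, max 32) hi=[35, 37, 37, 39, 41, 41, 42] (size 7, min 35) -> median=33.5
Step 15: insert 50 -> lo=[2, 11, 12, 24, 28, 29, 32, 35] (size 8, max 35) hi=[37, 37, 39, 41, 41, 42, 50] (size 7, min 37) -> median=35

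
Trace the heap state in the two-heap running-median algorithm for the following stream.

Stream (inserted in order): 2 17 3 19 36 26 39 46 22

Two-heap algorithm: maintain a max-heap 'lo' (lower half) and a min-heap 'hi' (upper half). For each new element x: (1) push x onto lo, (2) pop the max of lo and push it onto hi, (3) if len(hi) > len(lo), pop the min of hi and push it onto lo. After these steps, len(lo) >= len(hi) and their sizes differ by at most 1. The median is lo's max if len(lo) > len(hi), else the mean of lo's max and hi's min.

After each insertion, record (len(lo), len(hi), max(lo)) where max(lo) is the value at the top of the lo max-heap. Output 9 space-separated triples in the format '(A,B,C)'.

Step 1: insert 2 -> lo=[2] hi=[] -> (len(lo)=1, len(hi)=0, max(lo)=2)
Step 2: insert 17 -> lo=[2] hi=[17] -> (len(lo)=1, len(hi)=1, max(lo)=2)
Step 3: insert 3 -> lo=[2, 3] hi=[17] -> (len(lo)=2, len(hi)=1, max(lo)=3)
Step 4: insert 19 -> lo=[2, 3] hi=[17, 19] -> (len(lo)=2, len(hi)=2, max(lo)=3)
Step 5: insert 36 -> lo=[2, 3, 17] hi=[19, 36] -> (len(lo)=3, len(hi)=2, max(lo)=17)
Step 6: insert 26 -> lo=[2, 3, 17] hi=[19, 26, 36] -> (len(lo)=3, len(hi)=3, max(lo)=17)
Step 7: insert 39 -> lo=[2, 3, 17, 19] hi=[26, 36, 39] -> (len(lo)=4, len(hi)=3, max(lo)=19)
Step 8: insert 46 -> lo=[2, 3, 17, 19] hi=[26, 36, 39, 46] -> (len(lo)=4, len(hi)=4, max(lo)=19)
Step 9: insert 22 -> lo=[2, 3, 17, 19, 22] hi=[26, 36, 39, 46] -> (len(lo)=5, len(hi)=4, max(lo)=22)

Answer: (1,0,2) (1,1,2) (2,1,3) (2,2,3) (3,2,17) (3,3,17) (4,3,19) (4,4,19) (5,4,22)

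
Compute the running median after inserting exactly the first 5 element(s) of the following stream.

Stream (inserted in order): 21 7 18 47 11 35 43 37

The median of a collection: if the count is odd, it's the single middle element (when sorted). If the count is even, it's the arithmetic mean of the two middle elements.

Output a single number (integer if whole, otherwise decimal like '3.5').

Answer: 18

Derivation:
Step 1: insert 21 -> lo=[21] (size 1, max 21) hi=[] (size 0) -> median=21
Step 2: insert 7 -> lo=[7] (size 1, max 7) hi=[21] (size 1, min 21) -> median=14
Step 3: insert 18 -> lo=[7, 18] (size 2, max 18) hi=[21] (size 1, min 21) -> median=18
Step 4: insert 47 -> lo=[7, 18] (size 2, max 18) hi=[21, 47] (size 2, min 21) -> median=19.5
Step 5: insert 11 -> lo=[7, 11, 18] (size 3, max 18) hi=[21, 47] (size 2, min 21) -> median=18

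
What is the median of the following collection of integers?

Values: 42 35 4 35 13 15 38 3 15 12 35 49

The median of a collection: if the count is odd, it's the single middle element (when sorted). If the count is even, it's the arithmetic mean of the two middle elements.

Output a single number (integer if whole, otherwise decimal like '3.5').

Answer: 25

Derivation:
Step 1: insert 42 -> lo=[42] (size 1, max 42) hi=[] (size 0) -> median=42
Step 2: insert 35 -> lo=[35] (size 1, max 35) hi=[42] (size 1, min 42) -> median=38.5
Step 3: insert 4 -> lo=[4, 35] (size 2, max 35) hi=[42] (size 1, min 42) -> median=35
Step 4: insert 35 -> lo=[4, 35] (size 2, max 35) hi=[35, 42] (size 2, min 35) -> median=35
Step 5: insert 13 -> lo=[4, 13, 35] (size 3, max 35) hi=[35, 42] (size 2, min 35) -> median=35
Step 6: insert 15 -> lo=[4, 13, 15] (size 3, max 15) hi=[35, 35, 42] (size 3, min 35) -> median=25
Step 7: insert 38 -> lo=[4, 13, 15, 35] (size 4, max 35) hi=[35, 38, 42] (size 3, min 35) -> median=35
Step 8: insert 3 -> lo=[3, 4, 13, 15] (size 4, max 15) hi=[35, 35, 38, 42] (size 4, min 35) -> median=25
Step 9: insert 15 -> lo=[3, 4, 13, 15, 15] (size 5, max 15) hi=[35, 35, 38, 42] (size 4, min 35) -> median=15
Step 10: insert 12 -> lo=[3, 4, 12, 13, 15] (size 5, max 15) hi=[15, 35, 35, 38, 42] (size 5, min 15) -> median=15
Step 11: insert 35 -> lo=[3, 4, 12, 13, 15, 15] (size 6, max 15) hi=[35, 35, 35, 38, 42] (size 5, min 35) -> median=15
Step 12: insert 49 -> lo=[3, 4, 12, 13, 15, 15] (size 6, max 15) hi=[35, 35, 35, 38, 42, 49] (size 6, min 35) -> median=25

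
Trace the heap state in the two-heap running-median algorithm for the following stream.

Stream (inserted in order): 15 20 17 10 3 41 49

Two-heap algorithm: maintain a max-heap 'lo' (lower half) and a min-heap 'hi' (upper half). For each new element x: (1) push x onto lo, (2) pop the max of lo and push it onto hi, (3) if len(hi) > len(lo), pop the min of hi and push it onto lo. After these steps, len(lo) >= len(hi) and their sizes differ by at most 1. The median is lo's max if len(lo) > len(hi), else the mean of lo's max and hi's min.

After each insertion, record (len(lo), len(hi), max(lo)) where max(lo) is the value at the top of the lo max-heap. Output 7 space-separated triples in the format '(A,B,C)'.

Answer: (1,0,15) (1,1,15) (2,1,17) (2,2,15) (3,2,15) (3,3,15) (4,3,17)

Derivation:
Step 1: insert 15 -> lo=[15] hi=[] -> (len(lo)=1, len(hi)=0, max(lo)=15)
Step 2: insert 20 -> lo=[15] hi=[20] -> (len(lo)=1, len(hi)=1, max(lo)=15)
Step 3: insert 17 -> lo=[15, 17] hi=[20] -> (len(lo)=2, len(hi)=1, max(lo)=17)
Step 4: insert 10 -> lo=[10, 15] hi=[17, 20] -> (len(lo)=2, len(hi)=2, max(lo)=15)
Step 5: insert 3 -> lo=[3, 10, 15] hi=[17, 20] -> (len(lo)=3, len(hi)=2, max(lo)=15)
Step 6: insert 41 -> lo=[3, 10, 15] hi=[17, 20, 41] -> (len(lo)=3, len(hi)=3, max(lo)=15)
Step 7: insert 49 -> lo=[3, 10, 15, 17] hi=[20, 41, 49] -> (len(lo)=4, len(hi)=3, max(lo)=17)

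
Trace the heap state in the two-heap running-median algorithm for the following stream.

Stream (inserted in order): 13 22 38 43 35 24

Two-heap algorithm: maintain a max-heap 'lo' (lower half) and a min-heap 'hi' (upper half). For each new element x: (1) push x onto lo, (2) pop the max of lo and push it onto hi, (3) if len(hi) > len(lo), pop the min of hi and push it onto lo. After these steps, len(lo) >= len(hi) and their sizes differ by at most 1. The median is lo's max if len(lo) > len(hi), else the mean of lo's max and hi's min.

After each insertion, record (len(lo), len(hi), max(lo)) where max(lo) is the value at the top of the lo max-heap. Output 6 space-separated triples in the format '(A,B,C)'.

Step 1: insert 13 -> lo=[13] hi=[] -> (len(lo)=1, len(hi)=0, max(lo)=13)
Step 2: insert 22 -> lo=[13] hi=[22] -> (len(lo)=1, len(hi)=1, max(lo)=13)
Step 3: insert 38 -> lo=[13, 22] hi=[38] -> (len(lo)=2, len(hi)=1, max(lo)=22)
Step 4: insert 43 -> lo=[13, 22] hi=[38, 43] -> (len(lo)=2, len(hi)=2, max(lo)=22)
Step 5: insert 35 -> lo=[13, 22, 35] hi=[38, 43] -> (len(lo)=3, len(hi)=2, max(lo)=35)
Step 6: insert 24 -> lo=[13, 22, 24] hi=[35, 38, 43] -> (len(lo)=3, len(hi)=3, max(lo)=24)

Answer: (1,0,13) (1,1,13) (2,1,22) (2,2,22) (3,2,35) (3,3,24)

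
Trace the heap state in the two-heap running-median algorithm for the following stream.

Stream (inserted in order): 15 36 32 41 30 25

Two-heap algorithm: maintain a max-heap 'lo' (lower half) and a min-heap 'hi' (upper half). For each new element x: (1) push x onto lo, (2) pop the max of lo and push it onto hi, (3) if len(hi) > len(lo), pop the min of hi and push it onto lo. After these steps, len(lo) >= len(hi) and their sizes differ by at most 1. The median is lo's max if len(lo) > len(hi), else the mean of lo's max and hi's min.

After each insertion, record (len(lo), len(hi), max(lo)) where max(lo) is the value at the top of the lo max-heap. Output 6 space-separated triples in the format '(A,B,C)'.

Answer: (1,0,15) (1,1,15) (2,1,32) (2,2,32) (3,2,32) (3,3,30)

Derivation:
Step 1: insert 15 -> lo=[15] hi=[] -> (len(lo)=1, len(hi)=0, max(lo)=15)
Step 2: insert 36 -> lo=[15] hi=[36] -> (len(lo)=1, len(hi)=1, max(lo)=15)
Step 3: insert 32 -> lo=[15, 32] hi=[36] -> (len(lo)=2, len(hi)=1, max(lo)=32)
Step 4: insert 41 -> lo=[15, 32] hi=[36, 41] -> (len(lo)=2, len(hi)=2, max(lo)=32)
Step 5: insert 30 -> lo=[15, 30, 32] hi=[36, 41] -> (len(lo)=3, len(hi)=2, max(lo)=32)
Step 6: insert 25 -> lo=[15, 25, 30] hi=[32, 36, 41] -> (len(lo)=3, len(hi)=3, max(lo)=30)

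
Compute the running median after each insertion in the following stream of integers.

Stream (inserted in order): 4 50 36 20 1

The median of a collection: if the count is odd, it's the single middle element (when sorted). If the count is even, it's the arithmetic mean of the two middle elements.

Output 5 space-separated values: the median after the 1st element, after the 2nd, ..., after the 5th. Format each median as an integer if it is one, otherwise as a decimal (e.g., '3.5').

Answer: 4 27 36 28 20

Derivation:
Step 1: insert 4 -> lo=[4] (size 1, max 4) hi=[] (size 0) -> median=4
Step 2: insert 50 -> lo=[4] (size 1, max 4) hi=[50] (size 1, min 50) -> median=27
Step 3: insert 36 -> lo=[4, 36] (size 2, max 36) hi=[50] (size 1, min 50) -> median=36
Step 4: insert 20 -> lo=[4, 20] (size 2, max 20) hi=[36, 50] (size 2, min 36) -> median=28
Step 5: insert 1 -> lo=[1, 4, 20] (size 3, max 20) hi=[36, 50] (size 2, min 36) -> median=20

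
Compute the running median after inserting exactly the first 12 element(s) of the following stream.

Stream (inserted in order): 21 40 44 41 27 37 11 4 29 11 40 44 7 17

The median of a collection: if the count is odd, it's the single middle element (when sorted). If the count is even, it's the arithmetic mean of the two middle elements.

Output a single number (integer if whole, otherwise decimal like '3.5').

Answer: 33

Derivation:
Step 1: insert 21 -> lo=[21] (size 1, max 21) hi=[] (size 0) -> median=21
Step 2: insert 40 -> lo=[21] (size 1, max 21) hi=[40] (size 1, min 40) -> median=30.5
Step 3: insert 44 -> lo=[21, 40] (size 2, max 40) hi=[44] (size 1, min 44) -> median=40
Step 4: insert 41 -> lo=[21, 40] (size 2, max 40) hi=[41, 44] (size 2, min 41) -> median=40.5
Step 5: insert 27 -> lo=[21, 27, 40] (size 3, max 40) hi=[41, 44] (size 2, min 41) -> median=40
Step 6: insert 37 -> lo=[21, 27, 37] (size 3, max 37) hi=[40, 41, 44] (size 3, min 40) -> median=38.5
Step 7: insert 11 -> lo=[11, 21, 27, 37] (size 4, max 37) hi=[40, 41, 44] (size 3, min 40) -> median=37
Step 8: insert 4 -> lo=[4, 11, 21, 27] (size 4, max 27) hi=[37, 40, 41, 44] (size 4, min 37) -> median=32
Step 9: insert 29 -> lo=[4, 11, 21, 27, 29] (size 5, max 29) hi=[37, 40, 41, 44] (size 4, min 37) -> median=29
Step 10: insert 11 -> lo=[4, 11, 11, 21, 27] (size 5, max 27) hi=[29, 37, 40, 41, 44] (size 5, min 29) -> median=28
Step 11: insert 40 -> lo=[4, 11, 11, 21, 27, 29] (size 6, max 29) hi=[37, 40, 40, 41, 44] (size 5, min 37) -> median=29
Step 12: insert 44 -> lo=[4, 11, 11, 21, 27, 29] (size 6, max 29) hi=[37, 40, 40, 41, 44, 44] (size 6, min 37) -> median=33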